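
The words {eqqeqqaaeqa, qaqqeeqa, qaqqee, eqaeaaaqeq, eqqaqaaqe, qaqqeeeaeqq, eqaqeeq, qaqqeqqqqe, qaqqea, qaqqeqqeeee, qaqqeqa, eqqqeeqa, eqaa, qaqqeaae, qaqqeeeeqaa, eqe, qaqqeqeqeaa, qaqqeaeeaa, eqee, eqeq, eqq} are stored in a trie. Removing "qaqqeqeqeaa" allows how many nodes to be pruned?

5

After clearing the end-marker at "qaqqeqeqeaa", prune upward until reaching a node still needed by another word.
The suffix "eqeaa" (5 nodes) is used only by "qaqqeqeqeaa"; the node for "qaqqeq" still has the child "q", so pruning stops there.
Nodes removed: 5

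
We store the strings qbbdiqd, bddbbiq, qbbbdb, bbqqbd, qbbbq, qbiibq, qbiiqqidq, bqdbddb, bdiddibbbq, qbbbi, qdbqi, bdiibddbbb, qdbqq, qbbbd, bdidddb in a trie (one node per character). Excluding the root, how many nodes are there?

Insert word by word; a character creates a node only if that edge doesn't already exist:
  "qbbdiqd" → 7 new (q, b, b, d, i, q, d)
  "bddbbiq" → 7 new (b, d, d, b, b, i, q)
  "qbbbdb" → prefix "qbb" already present; 3 new (b, d, b)
  "bbqqbd" → prefix "b" already present; 5 new (b, q, q, b, d)
  "qbbbq" → prefix "qbbb" already present; 1 new (q)
  "qbiibq" → prefix "qb" already present; 4 new (i, i, b, q)
  "qbiiqqidq" → prefix "qbii" already present; 5 new (q, q, i, d, q)
  "bqdbddb" → prefix "b" already present; 6 new (q, d, b, d, d, b)
  "bdiddibbbq" → prefix "bd" already present; 8 new (i, d, d, i, b, b, b, q)
  "qbbbi" → prefix "qbbb" already present; 1 new (i)
  "qdbqi" → prefix "q" already present; 4 new (d, b, q, i)
  "bdiibddbbb" → prefix "bdi" already present; 7 new (i, b, d, d, b, b, b)
  "qdbqq" → prefix "qdbq" already present; 1 new (q)
  "qbbbd" → prefix "qbbbd" already present; 0 new (none)
  "bdidddb" → prefix "bdidd" already present; 2 new (d, b)
Total nodes = 7 + 7 + 3 + 5 + 1 + 4 + 5 + 6 + 8 + 1 + 4 + 7 + 1 + 0 + 2 = 61

61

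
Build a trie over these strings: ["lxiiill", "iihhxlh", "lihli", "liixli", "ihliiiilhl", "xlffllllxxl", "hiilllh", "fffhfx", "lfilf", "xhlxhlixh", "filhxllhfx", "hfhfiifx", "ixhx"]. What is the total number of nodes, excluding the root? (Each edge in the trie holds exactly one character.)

86

Insert word by word; a character creates a node only if that edge doesn't already exist:
  "lxiiill" → 7 new (l, x, i, i, i, l, l)
  "iihhxlh" → 7 new (i, i, h, h, x, l, h)
  "lihli" → prefix "l" already present; 4 new (i, h, l, i)
  "liixli" → prefix "li" already present; 4 new (i, x, l, i)
  "ihliiiilhl" → prefix "i" already present; 9 new (h, l, i, i, i, i, l, h, l)
  "xlffllllxxl" → 11 new (x, l, f, f, l, l, l, l, x, x, l)
  "hiilllh" → 7 new (h, i, i, l, l, l, h)
  "fffhfx" → 6 new (f, f, f, h, f, x)
  "lfilf" → prefix "l" already present; 4 new (f, i, l, f)
  "xhlxhlixh" → prefix "x" already present; 8 new (h, l, x, h, l, i, x, h)
  "filhxllhfx" → prefix "f" already present; 9 new (i, l, h, x, l, l, h, f, x)
  "hfhfiifx" → prefix "h" already present; 7 new (f, h, f, i, i, f, x)
  "ixhx" → prefix "i" already present; 3 new (x, h, x)
Total nodes = 7 + 7 + 4 + 4 + 9 + 11 + 7 + 6 + 4 + 8 + 9 + 7 + 3 = 86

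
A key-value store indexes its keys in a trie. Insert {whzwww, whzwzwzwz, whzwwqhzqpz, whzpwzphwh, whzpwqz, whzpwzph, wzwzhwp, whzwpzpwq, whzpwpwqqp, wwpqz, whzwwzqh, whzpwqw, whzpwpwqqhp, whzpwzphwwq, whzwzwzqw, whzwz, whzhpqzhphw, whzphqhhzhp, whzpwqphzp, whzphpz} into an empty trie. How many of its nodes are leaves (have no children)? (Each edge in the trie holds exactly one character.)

18

A leaf is a node with no children — equivalently, the end of a word that is not a proper prefix of any other stored word.
Those words: "whzhpqzhphw", "whzphpz", "whzphqhhzhp", "whzpwpwqqhp", "whzpwpwqqp", "whzpwqphzp", "whzpwqw", "whzpwqz", "whzpwzphwh", "whzpwzphwwq", "whzwpzpwq", "whzwwqhzqpz", "whzwww", "whzwwzqh", "whzwzwzqw", "whzwzwzwz", "wwpqz", "wzwzhwp"
Leaf count: 18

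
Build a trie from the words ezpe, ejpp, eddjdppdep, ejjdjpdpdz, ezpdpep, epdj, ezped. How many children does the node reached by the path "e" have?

Follow the path "e" to its node, then look at its outgoing edges.
Characters that immediately follow "e" among the stored strings: {d, j, p, z}.
That node has 4 child edges.

4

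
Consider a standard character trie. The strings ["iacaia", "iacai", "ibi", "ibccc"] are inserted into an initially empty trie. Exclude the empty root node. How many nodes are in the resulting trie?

11

Trie structure (* marks end of a word):
(root)
└─ i
   ├─ a
   │  └─ c
   │     └─ a
   │        └─ i *
   │           └─ a *
   └─ b
      ├─ c
      │  └─ c
      │     └─ c *
      └─ i *
Counting every labelled node above: 11.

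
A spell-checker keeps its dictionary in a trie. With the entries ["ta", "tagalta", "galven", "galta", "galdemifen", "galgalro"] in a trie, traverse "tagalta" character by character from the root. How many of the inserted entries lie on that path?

Check each prefix of "tagalta" against the stored set — each match is an end-marker on the path.
Prefixes of the query that are stored words: "ta", "tagalta"
Count: 2

2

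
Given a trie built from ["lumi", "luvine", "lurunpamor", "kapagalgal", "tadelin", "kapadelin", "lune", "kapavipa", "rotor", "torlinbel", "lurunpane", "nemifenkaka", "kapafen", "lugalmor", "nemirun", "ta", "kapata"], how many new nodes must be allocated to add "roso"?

"ro" is already a path in the trie; the remaining "so" must be added.
Each of the 2 remaining characters creates one node.

2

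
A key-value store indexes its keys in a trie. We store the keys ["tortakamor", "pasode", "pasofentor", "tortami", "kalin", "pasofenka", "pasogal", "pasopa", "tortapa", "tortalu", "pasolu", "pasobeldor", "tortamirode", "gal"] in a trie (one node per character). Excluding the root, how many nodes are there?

For each word, the new-node count is its length minus the longest prefix already in the trie:
  "tortakamor" → 10 new (t, o, r, t, a, k, a, m, o, r)
  "pasode" → 6 new (p, a, s, o, d, e)
  "pasofentor" → prefix "paso" already present; 6 new (f, e, n, t, o, r)
  "tortami" → prefix "torta" already present; 2 new (m, i)
  "kalin" → 5 new (k, a, l, i, n)
  "pasofenka" → prefix "pasofen" already present; 2 new (k, a)
  "pasogal" → prefix "paso" already present; 3 new (g, a, l)
  "pasopa" → prefix "paso" already present; 2 new (p, a)
  "tortapa" → prefix "torta" already present; 2 new (p, a)
  "tortalu" → prefix "torta" already present; 2 new (l, u)
  "pasolu" → prefix "paso" already present; 2 new (l, u)
  "pasobeldor" → prefix "paso" already present; 6 new (b, e, l, d, o, r)
  "tortamirode" → prefix "tortami" already present; 4 new (r, o, d, e)
  "gal" → 3 new (g, a, l)
Total nodes = 10 + 6 + 6 + 2 + 5 + 2 + 3 + 2 + 2 + 2 + 2 + 6 + 4 + 3 = 55

55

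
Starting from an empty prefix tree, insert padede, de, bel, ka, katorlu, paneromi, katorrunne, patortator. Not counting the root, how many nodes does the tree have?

37

Trace insertions, counting only characters that open a new branch:
  "padede" → 6 new (p, a, d, e, d, e)
  "de" → 2 new (d, e)
  "bel" → 3 new (b, e, l)
  "ka" → 2 new (k, a)
  "katorlu" → prefix "ka" already present; 5 new (t, o, r, l, u)
  "paneromi" → prefix "pa" already present; 6 new (n, e, r, o, m, i)
  "katorrunne" → prefix "kator" already present; 5 new (r, u, n, n, e)
  "patortator" → prefix "pa" already present; 8 new (t, o, r, t, a, t, o, r)
Total nodes = 6 + 2 + 3 + 2 + 5 + 6 + 5 + 8 = 37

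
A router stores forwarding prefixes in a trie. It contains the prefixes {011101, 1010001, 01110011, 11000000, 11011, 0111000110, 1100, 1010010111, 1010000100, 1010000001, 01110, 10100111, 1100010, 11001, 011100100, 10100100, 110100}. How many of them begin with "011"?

5

Filter for entries beginning with "011":
Matches: "01110", "0111000110", "011100100", "01110011", "011101"
Count: 5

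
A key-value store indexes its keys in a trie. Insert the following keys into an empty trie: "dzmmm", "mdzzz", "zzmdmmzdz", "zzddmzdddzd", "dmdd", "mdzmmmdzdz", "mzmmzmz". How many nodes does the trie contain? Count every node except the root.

For each word, the new-node count is its length minus the longest prefix already in the trie:
  "dzmmm" → 5 new (d, z, m, m, m)
  "mdzzz" → 5 new (m, d, z, z, z)
  "zzmdmmzdz" → 9 new (z, z, m, d, m, m, z, d, z)
  "zzddmzdddzd" → prefix "zz" already present; 9 new (d, d, m, z, d, d, d, z, d)
  "dmdd" → prefix "d" already present; 3 new (m, d, d)
  "mdzmmmdzdz" → prefix "mdz" already present; 7 new (m, m, m, d, z, d, z)
  "mzmmzmz" → prefix "m" already present; 6 new (z, m, m, z, m, z)
Total nodes = 5 + 5 + 9 + 9 + 3 + 7 + 6 = 44

44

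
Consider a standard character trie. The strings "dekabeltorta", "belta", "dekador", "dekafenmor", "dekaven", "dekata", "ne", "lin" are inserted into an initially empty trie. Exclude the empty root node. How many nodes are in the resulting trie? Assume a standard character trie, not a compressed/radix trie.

36

Trie structure (* marks end of a word):
(root)
├─ b
│  └─ e
│     └─ l
│        └─ t
│           └─ a *
├─ d
│  └─ e
│     └─ k
│        └─ a
│           ├─ b
│           │  └─ e
│           │     └─ l
│           │        └─ t
│           │           └─ o
│           │              └─ r
│           │                 └─ t
│           │                    └─ a *
│           ├─ d
│           │  └─ o
│           │     └─ r *
│           ├─ f
│           │  └─ e
│           │     └─ n
│           │        └─ m
│           │           └─ o
│           │              └─ r *
│           ├─ t
│           │  └─ a *
│           └─ v
│              └─ e
│                 └─ n *
├─ l
│  └─ i
│     └─ n *
└─ n
   └─ e *
Counting every labelled node above: 36.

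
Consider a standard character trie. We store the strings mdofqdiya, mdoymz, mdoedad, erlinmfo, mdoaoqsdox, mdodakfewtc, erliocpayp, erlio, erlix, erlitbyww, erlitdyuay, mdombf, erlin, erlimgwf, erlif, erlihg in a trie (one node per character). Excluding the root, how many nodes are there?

66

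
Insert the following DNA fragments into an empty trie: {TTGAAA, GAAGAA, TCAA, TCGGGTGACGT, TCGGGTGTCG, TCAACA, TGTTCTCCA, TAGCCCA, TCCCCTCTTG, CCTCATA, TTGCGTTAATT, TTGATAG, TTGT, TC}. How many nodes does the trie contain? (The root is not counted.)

70

For each word, the new-node count is its length minus the longest prefix already in the trie:
  "TTGAAA" → 6 new (T, T, G, A, A, A)
  "GAAGAA" → 6 new (G, A, A, G, A, A)
  "TCAA" → prefix "T" already present; 3 new (C, A, A)
  "TCGGGTGACGT" → prefix "TC" already present; 9 new (G, G, G, T, G, A, C, G, T)
  "TCGGGTGTCG" → prefix "TCGGGTG" already present; 3 new (T, C, G)
  "TCAACA" → prefix "TCAA" already present; 2 new (C, A)
  "TGTTCTCCA" → prefix "T" already present; 8 new (G, T, T, C, T, C, C, A)
  "TAGCCCA" → prefix "T" already present; 6 new (A, G, C, C, C, A)
  "TCCCCTCTTG" → prefix "TC" already present; 8 new (C, C, C, T, C, T, T, G)
  "CCTCATA" → 7 new (C, C, T, C, A, T, A)
  "TTGCGTTAATT" → prefix "TTG" already present; 8 new (C, G, T, T, A, A, T, T)
  "TTGATAG" → prefix "TTGA" already present; 3 new (T, A, G)
  "TTGT" → prefix "TTG" already present; 1 new (T)
  "TC" → prefix "TC" already present; 0 new (none)
Total nodes = 6 + 6 + 3 + 9 + 3 + 2 + 8 + 6 + 8 + 7 + 8 + 3 + 1 + 0 = 70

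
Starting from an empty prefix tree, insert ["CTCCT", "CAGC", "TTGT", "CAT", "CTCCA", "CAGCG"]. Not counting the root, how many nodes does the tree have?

Count nodes per top-level branch (shared prefixes stored once):
  'C'-branch (CAGC, CAGCG, CAT, CTCCA, CTCCT): 11 nodes
  'T'-branch (TTGT): 4 nodes
Sum: 15

15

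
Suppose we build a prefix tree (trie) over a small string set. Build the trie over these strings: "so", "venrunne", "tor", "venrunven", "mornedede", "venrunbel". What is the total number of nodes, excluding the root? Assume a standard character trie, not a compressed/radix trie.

28

Count nodes per top-level branch (shared prefixes stored once):
  'm'-branch (mornedede): 9 nodes
  's'-branch (so): 2 nodes
  't'-branch (tor): 3 nodes
  'v'-branch (venrunbel, venrunne, venrunven): 14 nodes
Sum: 28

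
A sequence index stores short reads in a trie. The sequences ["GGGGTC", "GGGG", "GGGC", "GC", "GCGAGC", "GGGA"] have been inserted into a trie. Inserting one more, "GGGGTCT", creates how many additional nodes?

1

Walking "GGGGTCT" from the root, the first 6 characters ("GGGGTC") follow existing edges; "T" is the first miss.
New nodes needed: |"GGGGTCT"| − 6 = 7 − 6 = 1.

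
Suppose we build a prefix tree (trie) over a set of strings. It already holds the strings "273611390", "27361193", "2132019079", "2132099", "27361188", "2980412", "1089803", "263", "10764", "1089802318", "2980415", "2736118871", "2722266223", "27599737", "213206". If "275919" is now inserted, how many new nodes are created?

"2759" is already a path in the trie; the remaining "19" must be added.
New nodes needed: |"275919"| − 4 = 6 − 4 = 2.

2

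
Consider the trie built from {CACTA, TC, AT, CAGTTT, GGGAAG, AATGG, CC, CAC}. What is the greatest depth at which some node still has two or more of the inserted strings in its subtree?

Equivalently: take the maximum, over all pairs, of their longest common prefix length.
"CAC" and "CACTA" agree on "CAC" (3 characters) before diverging; nothing deeper is shared.
Longest shared-prefix length: 3

3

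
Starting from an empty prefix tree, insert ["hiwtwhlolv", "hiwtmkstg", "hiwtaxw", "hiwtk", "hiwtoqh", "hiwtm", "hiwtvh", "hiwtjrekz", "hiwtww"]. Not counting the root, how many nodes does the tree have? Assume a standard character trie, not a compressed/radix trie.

Trie structure (* marks end of a word):
(root)
└─ h
   └─ i
      └─ w
         └─ t
            ├─ a
            │  └─ x
            │     └─ w *
            ├─ j
            │  └─ r
            │     └─ e
            │        └─ k
            │           └─ z *
            ├─ k *
            ├─ m *
            │  └─ k
            │     └─ s
            │        └─ t
            │           └─ g *
            ├─ o
            │  └─ q
            │     └─ h *
            ├─ v
            │  └─ h *
            └─ w
               ├─ h
               │  └─ l
               │     └─ o
               │        └─ l
               │           └─ v *
               └─ w *
Counting every labelled node above: 30.

30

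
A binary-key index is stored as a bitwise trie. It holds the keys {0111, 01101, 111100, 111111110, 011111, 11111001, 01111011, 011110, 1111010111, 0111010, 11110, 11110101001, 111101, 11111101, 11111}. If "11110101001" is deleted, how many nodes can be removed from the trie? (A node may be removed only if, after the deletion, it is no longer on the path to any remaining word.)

3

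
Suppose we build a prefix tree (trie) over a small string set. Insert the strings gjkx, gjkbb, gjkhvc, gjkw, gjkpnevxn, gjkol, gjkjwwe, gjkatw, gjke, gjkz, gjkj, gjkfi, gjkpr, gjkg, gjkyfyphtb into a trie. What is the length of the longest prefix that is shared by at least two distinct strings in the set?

4

Look for the deepest trie node that still has at least two words in its subtree.
e.g. "gjkj" and "gjkjwwe" share the prefix "gjkj" of length 4; no pair shares a longer one.
Longest shared-prefix length: 4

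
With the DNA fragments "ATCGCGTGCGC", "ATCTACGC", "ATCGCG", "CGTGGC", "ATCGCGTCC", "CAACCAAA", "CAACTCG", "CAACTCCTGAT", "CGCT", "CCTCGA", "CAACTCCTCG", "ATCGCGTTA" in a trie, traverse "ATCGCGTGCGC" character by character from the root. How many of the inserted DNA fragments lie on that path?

Traverse "ATCGCGTGCGC" character by character; count nodes along the way that are marked as word ends.
Prefixes of the query that are stored words: "ATCGCG", "ATCGCGTGCGC"
Count: 2

2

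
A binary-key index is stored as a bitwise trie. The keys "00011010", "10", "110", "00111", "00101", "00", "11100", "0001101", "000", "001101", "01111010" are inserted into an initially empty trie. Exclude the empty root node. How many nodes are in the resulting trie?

29

For each word, the new-node count is its length minus the longest prefix already in the trie:
  "00011010" → 8 new (0, 0, 0, 1, 1, 0, 1, 0)
  "10" → 2 new (1, 0)
  "110" → prefix "1" already present; 2 new (1, 0)
  "00111" → prefix "00" already present; 3 new (1, 1, 1)
  "00101" → prefix "001" already present; 2 new (0, 1)
  "00" → prefix "00" already present; 0 new (none)
  "11100" → prefix "11" already present; 3 new (1, 0, 0)
  "0001101" → prefix "0001101" already present; 0 new (none)
  "000" → prefix "000" already present; 0 new (none)
  "001101" → prefix "0011" already present; 2 new (0, 1)
  "01111010" → prefix "0" already present; 7 new (1, 1, 1, 1, 0, 1, 0)
Total nodes = 8 + 2 + 2 + 3 + 2 + 0 + 3 + 0 + 0 + 2 + 7 = 29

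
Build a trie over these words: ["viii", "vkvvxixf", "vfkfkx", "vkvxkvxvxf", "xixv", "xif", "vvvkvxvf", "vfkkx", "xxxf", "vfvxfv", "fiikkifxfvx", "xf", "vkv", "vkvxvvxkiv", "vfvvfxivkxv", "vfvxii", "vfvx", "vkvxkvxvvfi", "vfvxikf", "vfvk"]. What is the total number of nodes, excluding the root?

78

Trace insertions, counting only characters that open a new branch:
  "viii" → 4 new (v, i, i, i)
  "vkvvxixf" → prefix "v" already present; 7 new (k, v, v, x, i, x, f)
  "vfkfkx" → prefix "v" already present; 5 new (f, k, f, k, x)
  "vkvxkvxvxf" → prefix "vkv" already present; 7 new (x, k, v, x, v, x, f)
  "xixv" → 4 new (x, i, x, v)
  "xif" → prefix "xi" already present; 1 new (f)
  "vvvkvxvf" → prefix "v" already present; 7 new (v, v, k, v, x, v, f)
  "vfkkx" → prefix "vfk" already present; 2 new (k, x)
  "xxxf" → prefix "x" already present; 3 new (x, x, f)
  "vfvxfv" → prefix "vf" already present; 4 new (v, x, f, v)
  "fiikkifxfvx" → 11 new (f, i, i, k, k, i, f, x, f, v, x)
  "xf" → prefix "x" already present; 1 new (f)
  "vkv" → prefix "vkv" already present; 0 new (none)
  "vkvxvvxkiv" → prefix "vkvx" already present; 6 new (v, v, x, k, i, v)
  "vfvvfxivkxv" → prefix "vfv" already present; 8 new (v, f, x, i, v, k, x, v)
  "vfvxii" → prefix "vfvx" already present; 2 new (i, i)
  "vfvx" → prefix "vfvx" already present; 0 new (none)
  "vkvxkvxvvfi" → prefix "vkvxkvxv" already present; 3 new (v, f, i)
  "vfvxikf" → prefix "vfvxi" already present; 2 new (k, f)
  "vfvk" → prefix "vfv" already present; 1 new (k)
Total nodes = 4 + 7 + 5 + 7 + 4 + 1 + 7 + 2 + 3 + 4 + 11 + 1 + 0 + 6 + 8 + 2 + 0 + 3 + 2 + 1 = 78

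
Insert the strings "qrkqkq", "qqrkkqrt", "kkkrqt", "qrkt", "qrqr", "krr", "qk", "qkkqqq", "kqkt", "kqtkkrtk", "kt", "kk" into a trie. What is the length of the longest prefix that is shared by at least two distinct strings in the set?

Look for the deepest trie node that still has at least two words in its subtree.
"qrkqkq" and "qrkt" agree on "qrk" (3 characters) before diverging; nothing deeper is shared.
Longest shared-prefix length: 3

3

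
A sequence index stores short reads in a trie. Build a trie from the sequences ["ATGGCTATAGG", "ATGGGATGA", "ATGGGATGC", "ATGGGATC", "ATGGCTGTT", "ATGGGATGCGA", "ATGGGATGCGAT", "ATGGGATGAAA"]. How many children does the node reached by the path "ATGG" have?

Walk "ATGG" from the root, arriving at one node.
Characters that immediately follow "ATGG" among the stored strings: {C, G}.
That node has 2 child edges.

2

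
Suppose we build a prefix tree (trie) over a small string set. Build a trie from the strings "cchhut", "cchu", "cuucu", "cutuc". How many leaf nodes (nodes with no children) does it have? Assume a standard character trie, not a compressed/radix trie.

A leaf is a node with no children — equivalently, the end of a word that is not a proper prefix of any other stored word.
Those words: "cchhut", "cchu", "cutuc", "cuucu"
Leaf count: 4

4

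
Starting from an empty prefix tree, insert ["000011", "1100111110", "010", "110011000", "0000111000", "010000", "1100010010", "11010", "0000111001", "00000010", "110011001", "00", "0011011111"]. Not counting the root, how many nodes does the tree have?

50

For each word, the new-node count is its length minus the longest prefix already in the trie:
  "000011" → 6 new (0, 0, 0, 0, 1, 1)
  "1100111110" → 10 new (1, 1, 0, 0, 1, 1, 1, 1, 1, 0)
  "010" → prefix "0" already present; 2 new (1, 0)
  "110011000" → prefix "110011" already present; 3 new (0, 0, 0)
  "0000111000" → prefix "000011" already present; 4 new (1, 0, 0, 0)
  "010000" → prefix "010" already present; 3 new (0, 0, 0)
  "1100010010" → prefix "1100" already present; 6 new (0, 1, 0, 0, 1, 0)
  "11010" → prefix "110" already present; 2 new (1, 0)
  "0000111001" → prefix "000011100" already present; 1 new (1)
  "00000010" → prefix "0000" already present; 4 new (0, 0, 1, 0)
  "110011001" → prefix "11001100" already present; 1 new (1)
  "00" → prefix "00" already present; 0 new (none)
  "0011011111" → prefix "00" already present; 8 new (1, 1, 0, 1, 1, 1, 1, 1)
Total nodes = 6 + 10 + 2 + 3 + 4 + 3 + 6 + 2 + 1 + 4 + 1 + 0 + 8 = 50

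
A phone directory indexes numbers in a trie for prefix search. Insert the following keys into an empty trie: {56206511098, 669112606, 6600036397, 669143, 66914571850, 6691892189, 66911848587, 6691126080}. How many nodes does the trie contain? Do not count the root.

For each word, the new-node count is its length minus the longest prefix already in the trie:
  "56206511098" → 11 new (5, 6, 2, 0, 6, 5, 1, 1, 0, 9, 8)
  "669112606" → 9 new (6, 6, 9, 1, 1, 2, 6, 0, 6)
  "6600036397" → prefix "66" already present; 8 new (0, 0, 0, 3, 6, 3, 9, 7)
  "669143" → prefix "6691" already present; 2 new (4, 3)
  "66914571850" → prefix "66914" already present; 6 new (5, 7, 1, 8, 5, 0)
  "6691892189" → prefix "6691" already present; 6 new (8, 9, 2, 1, 8, 9)
  "66911848587" → prefix "66911" already present; 6 new (8, 4, 8, 5, 8, 7)
  "6691126080" → prefix "66911260" already present; 2 new (8, 0)
Total nodes = 11 + 9 + 8 + 2 + 6 + 6 + 6 + 2 = 50

50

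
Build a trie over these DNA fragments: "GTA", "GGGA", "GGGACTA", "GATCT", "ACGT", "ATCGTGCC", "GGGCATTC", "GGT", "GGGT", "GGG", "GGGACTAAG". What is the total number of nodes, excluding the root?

Count nodes per top-level branch (shared prefixes stored once):
  'A'-branch (ACGT, ATCGTGCC): 11 nodes
  'G'-branch (GATCT, GGG, GGGA, GGGACTA, GGGACTAAG, GGGCATTC, GGGT, GGT, GTA): 22 nodes
Sum: 33

33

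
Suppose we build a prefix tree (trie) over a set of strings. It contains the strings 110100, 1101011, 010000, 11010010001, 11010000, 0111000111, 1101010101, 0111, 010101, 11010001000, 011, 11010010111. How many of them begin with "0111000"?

1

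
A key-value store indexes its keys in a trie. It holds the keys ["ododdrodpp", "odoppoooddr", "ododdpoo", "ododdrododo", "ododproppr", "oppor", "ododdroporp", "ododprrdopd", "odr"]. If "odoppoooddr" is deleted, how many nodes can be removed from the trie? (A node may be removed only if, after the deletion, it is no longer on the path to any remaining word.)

8

After clearing the end-marker at "odoppoooddr", prune upward until reaching a node still needed by another word.
The suffix "ppoooddr" (8 nodes) is used only by "odoppoooddr"; the node for "odo" still has the child "d", so pruning stops there.
Nodes removed: 8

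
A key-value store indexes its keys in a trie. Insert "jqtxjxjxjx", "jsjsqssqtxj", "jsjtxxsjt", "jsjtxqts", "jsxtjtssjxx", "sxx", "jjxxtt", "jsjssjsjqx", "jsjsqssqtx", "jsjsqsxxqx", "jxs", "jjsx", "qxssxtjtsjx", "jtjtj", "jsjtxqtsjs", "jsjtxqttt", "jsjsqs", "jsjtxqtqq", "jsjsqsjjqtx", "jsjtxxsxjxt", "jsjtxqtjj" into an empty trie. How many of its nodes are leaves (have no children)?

18

Leaves are exactly the stored words that no other stored word extends.
Those words: "jjsx", "jjxxtt", "jqtxjxjxjx", "jsjsqsjjqtx", "jsjsqssqtxj", "jsjsqsxxqx", "jsjssjsjqx", "jsjtxqtjj", "jsjtxqtqq", "jsjtxqtsjs", "jsjtxqttt", "jsjtxxsjt", "jsjtxxsxjxt", "jsxtjtssjxx", "jtjtj", "jxs", "qxssxtjtsjx", "sxx"
Leaf count: 18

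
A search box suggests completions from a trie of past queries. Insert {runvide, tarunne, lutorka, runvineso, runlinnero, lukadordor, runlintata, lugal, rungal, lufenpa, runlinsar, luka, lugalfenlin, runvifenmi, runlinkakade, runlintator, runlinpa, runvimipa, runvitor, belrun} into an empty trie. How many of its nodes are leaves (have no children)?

A leaf is a node with no children — equivalently, the end of a word that is not a proper prefix of any other stored word.
Those words: "belrun", "lufenpa", "lugalfenlin", "lukadordor", "lutorka", "rungal", "runlinkakade", "runlinnero", "runlinpa", "runlinsar", "runlintata", "runlintator", "runvide", "runvifenmi", "runvimipa", "runvineso", "runvitor", "tarunne"
Leaf count: 18

18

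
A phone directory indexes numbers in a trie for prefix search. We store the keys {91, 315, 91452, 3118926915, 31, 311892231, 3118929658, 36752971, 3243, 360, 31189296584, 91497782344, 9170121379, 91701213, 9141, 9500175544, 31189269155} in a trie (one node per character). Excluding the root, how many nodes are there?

62

For each word, the new-node count is its length minus the longest prefix already in the trie:
  "91" → 2 new (9, 1)
  "315" → 3 new (3, 1, 5)
  "91452" → prefix "91" already present; 3 new (4, 5, 2)
  "3118926915" → prefix "31" already present; 8 new (1, 8, 9, 2, 6, 9, 1, 5)
  "31" → prefix "31" already present; 0 new (none)
  "311892231" → prefix "311892" already present; 3 new (2, 3, 1)
  "3118929658" → prefix "311892" already present; 4 new (9, 6, 5, 8)
  "36752971" → prefix "3" already present; 7 new (6, 7, 5, 2, 9, 7, 1)
  "3243" → prefix "3" already present; 3 new (2, 4, 3)
  "360" → prefix "36" already present; 1 new (0)
  "31189296584" → prefix "3118929658" already present; 1 new (4)
  "91497782344" → prefix "914" already present; 8 new (9, 7, 7, 8, 2, 3, 4, 4)
  "9170121379" → prefix "91" already present; 8 new (7, 0, 1, 2, 1, 3, 7, 9)
  "91701213" → prefix "91701213" already present; 0 new (none)
  "9141" → prefix "914" already present; 1 new (1)
  "9500175544" → prefix "9" already present; 9 new (5, 0, 0, 1, 7, 5, 5, 4, 4)
  "31189269155" → prefix "3118926915" already present; 1 new (5)
Total nodes = 2 + 3 + 3 + 8 + 0 + 3 + 4 + 7 + 3 + 1 + 1 + 8 + 8 + 0 + 1 + 9 + 1 = 62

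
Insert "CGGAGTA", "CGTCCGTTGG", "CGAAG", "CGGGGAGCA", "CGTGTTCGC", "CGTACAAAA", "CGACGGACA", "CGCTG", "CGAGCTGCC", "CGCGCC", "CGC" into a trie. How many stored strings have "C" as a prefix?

11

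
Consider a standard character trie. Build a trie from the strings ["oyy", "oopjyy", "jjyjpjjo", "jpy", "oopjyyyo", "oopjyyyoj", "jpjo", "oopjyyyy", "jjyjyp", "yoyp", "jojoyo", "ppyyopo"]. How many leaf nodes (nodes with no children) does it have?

A leaf is a node with no children — equivalently, the end of a word that is not a proper prefix of any other stored word.
Those words: "jjyjpjjo", "jjyjyp", "jojoyo", "jpjo", "jpy", "oopjyyyoj", "oopjyyyy", "oyy", "ppyyopo", "yoyp"
Leaf count: 10

10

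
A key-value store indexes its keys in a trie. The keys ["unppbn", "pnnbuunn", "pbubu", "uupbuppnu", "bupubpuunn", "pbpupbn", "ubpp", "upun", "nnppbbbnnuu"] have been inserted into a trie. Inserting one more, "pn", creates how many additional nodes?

Every character of "pn" already lies on an existing path (it is a prefix of some stored word).
No new nodes are needed: 0.

0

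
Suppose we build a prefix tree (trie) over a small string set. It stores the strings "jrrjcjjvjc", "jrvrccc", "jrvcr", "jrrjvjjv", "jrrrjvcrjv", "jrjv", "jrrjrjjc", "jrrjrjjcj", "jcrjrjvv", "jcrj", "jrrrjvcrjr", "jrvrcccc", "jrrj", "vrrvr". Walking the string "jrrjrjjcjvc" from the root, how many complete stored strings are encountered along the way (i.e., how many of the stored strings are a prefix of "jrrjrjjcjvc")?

3

Check each prefix of "jrrjrjjcjvc" against the stored set — each match is an end-marker on the path.
Prefixes of the query that are stored words: "jrrj", "jrrjrjjc", "jrrjrjjcj"
Count: 3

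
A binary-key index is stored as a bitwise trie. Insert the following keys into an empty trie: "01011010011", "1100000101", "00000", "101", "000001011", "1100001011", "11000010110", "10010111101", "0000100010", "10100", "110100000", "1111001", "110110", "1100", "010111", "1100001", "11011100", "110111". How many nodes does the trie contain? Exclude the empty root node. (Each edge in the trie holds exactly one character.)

70

Insert word by word; a character creates a node only if that edge doesn't already exist:
  "01011010011" → 11 new (0, 1, 0, 1, 1, 0, 1, 0, 0, 1, 1)
  "1100000101" → 10 new (1, 1, 0, 0, 0, 0, 0, 1, 0, 1)
  "00000" → prefix "0" already present; 4 new (0, 0, 0, 0)
  "101" → prefix "1" already present; 2 new (0, 1)
  "000001011" → prefix "00000" already present; 4 new (1, 0, 1, 1)
  "1100001011" → prefix "110000" already present; 4 new (1, 0, 1, 1)
  "11000010110" → prefix "1100001011" already present; 1 new (0)
  "10010111101" → prefix "10" already present; 9 new (0, 1, 0, 1, 1, 1, 1, 0, 1)
  "0000100010" → prefix "0000" already present; 6 new (1, 0, 0, 0, 1, 0)
  "10100" → prefix "101" already present; 2 new (0, 0)
  "110100000" → prefix "110" already present; 6 new (1, 0, 0, 0, 0, 0)
  "1111001" → prefix "11" already present; 5 new (1, 1, 0, 0, 1)
  "110110" → prefix "1101" already present; 2 new (1, 0)
  "1100" → prefix "1100" already present; 0 new (none)
  "010111" → prefix "01011" already present; 1 new (1)
  "1100001" → prefix "1100001" already present; 0 new (none)
  "11011100" → prefix "11011" already present; 3 new (1, 0, 0)
  "110111" → prefix "110111" already present; 0 new (none)
Total nodes = 11 + 10 + 4 + 2 + 4 + 4 + 1 + 9 + 6 + 2 + 6 + 5 + 2 + 0 + 1 + 0 + 3 + 0 = 70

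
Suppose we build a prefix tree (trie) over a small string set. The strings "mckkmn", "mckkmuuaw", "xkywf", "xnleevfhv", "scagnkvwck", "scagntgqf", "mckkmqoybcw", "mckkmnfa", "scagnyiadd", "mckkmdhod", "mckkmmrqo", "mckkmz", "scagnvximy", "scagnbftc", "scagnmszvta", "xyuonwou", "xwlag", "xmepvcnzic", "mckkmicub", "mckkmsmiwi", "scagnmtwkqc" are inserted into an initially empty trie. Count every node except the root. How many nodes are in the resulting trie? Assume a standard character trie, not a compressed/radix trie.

For each word, the new-node count is its length minus the longest prefix already in the trie:
  "mckkmn" → 6 new (m, c, k, k, m, n)
  "mckkmuuaw" → prefix "mckkm" already present; 4 new (u, u, a, w)
  "xkywf" → 5 new (x, k, y, w, f)
  "xnleevfhv" → prefix "x" already present; 8 new (n, l, e, e, v, f, h, v)
  "scagnkvwck" → 10 new (s, c, a, g, n, k, v, w, c, k)
  "scagntgqf" → prefix "scagn" already present; 4 new (t, g, q, f)
  "mckkmqoybcw" → prefix "mckkm" already present; 6 new (q, o, y, b, c, w)
  "mckkmnfa" → prefix "mckkmn" already present; 2 new (f, a)
  "scagnyiadd" → prefix "scagn" already present; 5 new (y, i, a, d, d)
  "mckkmdhod" → prefix "mckkm" already present; 4 new (d, h, o, d)
  "mckkmmrqo" → prefix "mckkm" already present; 4 new (m, r, q, o)
  "mckkmz" → prefix "mckkm" already present; 1 new (z)
  "scagnvximy" → prefix "scagn" already present; 5 new (v, x, i, m, y)
  "scagnbftc" → prefix "scagn" already present; 4 new (b, f, t, c)
  "scagnmszvta" → prefix "scagn" already present; 6 new (m, s, z, v, t, a)
  "xyuonwou" → prefix "x" already present; 7 new (y, u, o, n, w, o, u)
  "xwlag" → prefix "x" already present; 4 new (w, l, a, g)
  "xmepvcnzic" → prefix "x" already present; 9 new (m, e, p, v, c, n, z, i, c)
  "mckkmicub" → prefix "mckkm" already present; 4 new (i, c, u, b)
  "mckkmsmiwi" → prefix "mckkm" already present; 5 new (s, m, i, w, i)
  "scagnmtwkqc" → prefix "scagnm" already present; 5 new (t, w, k, q, c)
Total nodes = 6 + 4 + 5 + 8 + 10 + 4 + 6 + 2 + 5 + 4 + 4 + 1 + 5 + 4 + 6 + 7 + 4 + 9 + 4 + 5 + 5 = 108

108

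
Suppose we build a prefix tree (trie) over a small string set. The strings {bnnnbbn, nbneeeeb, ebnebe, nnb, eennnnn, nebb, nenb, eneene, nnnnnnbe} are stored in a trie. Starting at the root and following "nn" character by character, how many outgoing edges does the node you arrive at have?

The children of the "nn" node are the distinct next characters among strings starting with "nn".
Characters that immediately follow "nn" among the stored strings: {b, n}.
That node has 2 child edges.

2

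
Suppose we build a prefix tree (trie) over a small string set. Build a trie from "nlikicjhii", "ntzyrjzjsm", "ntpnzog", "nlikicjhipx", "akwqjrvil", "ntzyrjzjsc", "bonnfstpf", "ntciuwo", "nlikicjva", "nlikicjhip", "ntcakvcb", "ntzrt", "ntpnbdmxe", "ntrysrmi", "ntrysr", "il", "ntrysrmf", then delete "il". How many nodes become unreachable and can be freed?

Walk "il" from the leaf back toward the root, removing each node that no remaining word uses.
No other word shares any prefix with "il", so all 2 of its nodes go.
Nodes removed: 2

2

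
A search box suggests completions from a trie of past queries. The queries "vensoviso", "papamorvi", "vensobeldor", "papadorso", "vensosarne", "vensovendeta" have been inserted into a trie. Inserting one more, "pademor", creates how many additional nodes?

5

The longest prefix of "pademor" already in the trie is "pa" (length 2).
New nodes needed: |"pademor"| − 2 = 7 − 2 = 5.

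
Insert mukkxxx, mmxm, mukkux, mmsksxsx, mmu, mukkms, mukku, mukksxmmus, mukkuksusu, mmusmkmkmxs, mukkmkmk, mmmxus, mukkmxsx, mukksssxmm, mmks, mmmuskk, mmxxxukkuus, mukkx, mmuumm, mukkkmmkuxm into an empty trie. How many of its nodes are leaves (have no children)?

A leaf is a node with no children — equivalently, the end of a word that is not a proper prefix of any other stored word.
Those words: "mmks", "mmmuskk", "mmmxus", "mmsksxsx", "mmusmkmkmxs", "mmuumm", "mmxm", "mmxxxukkuus", "mukkkmmkuxm", "mukkmkmk", "mukkms", "mukkmxsx", "mukksssxmm", "mukksxmmus", "mukkuksusu", "mukkux", "mukkxxx"
Leaf count: 17

17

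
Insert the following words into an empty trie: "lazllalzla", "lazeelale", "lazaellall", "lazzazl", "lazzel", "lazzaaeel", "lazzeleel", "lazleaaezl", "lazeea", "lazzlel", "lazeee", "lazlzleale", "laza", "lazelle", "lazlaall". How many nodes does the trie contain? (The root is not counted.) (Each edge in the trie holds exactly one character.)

60

Count nodes per top-level branch (shared prefixes stored once):
  'l'-branch (laza, lazaellall, lazeea, lazeee, lazeelale, lazelle, lazlaall, lazleaaezl, lazllalzla, lazlzleale, lazzaaeel, lazzazl, lazzel, lazzeleel, lazzlel): 60 nodes
Sum: 60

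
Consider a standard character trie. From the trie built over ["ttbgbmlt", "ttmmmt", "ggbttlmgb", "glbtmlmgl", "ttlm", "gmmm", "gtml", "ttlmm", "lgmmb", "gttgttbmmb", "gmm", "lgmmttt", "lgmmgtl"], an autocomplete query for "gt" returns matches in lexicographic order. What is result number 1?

gtml

Filter for "gt…" and sort: "gtml", "gttgttbmmb"
Position 1: gtml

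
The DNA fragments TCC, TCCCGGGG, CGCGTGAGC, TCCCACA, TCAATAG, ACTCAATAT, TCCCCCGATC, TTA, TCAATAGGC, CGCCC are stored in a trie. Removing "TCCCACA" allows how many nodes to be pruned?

Walk "TCCCACA" from the leaf back toward the root, removing each node that no remaining word uses.
The suffix "ACA" (3 nodes) is used only by "TCCCACA"; the node for "TCCC" still has the child "G", so pruning stops there.
Nodes removed: 3

3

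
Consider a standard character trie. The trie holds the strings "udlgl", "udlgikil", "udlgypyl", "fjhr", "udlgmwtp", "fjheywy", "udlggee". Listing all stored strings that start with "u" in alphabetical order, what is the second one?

udlgikil

Filter for "u…" and sort: "udlggee", "udlgikil", "udlgl", "udlgmwtp", "udlgypyl"
The 2nd is udlgikil.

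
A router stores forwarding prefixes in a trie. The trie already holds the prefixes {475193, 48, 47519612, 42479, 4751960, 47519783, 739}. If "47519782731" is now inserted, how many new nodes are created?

4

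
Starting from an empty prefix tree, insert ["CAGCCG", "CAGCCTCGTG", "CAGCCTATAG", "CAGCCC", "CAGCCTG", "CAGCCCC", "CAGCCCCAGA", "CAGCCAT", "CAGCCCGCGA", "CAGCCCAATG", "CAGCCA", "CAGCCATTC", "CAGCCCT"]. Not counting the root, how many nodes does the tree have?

Count nodes per top-level branch (shared prefixes stored once):
  'C'-branch (CAGCCA, CAGCCAT, CAGCCATTC, CAGCCC, CAGCCCAATG, CAGCCCC, CAGCCCCAGA, CAGCCCGCGA, CAGCCCT, CAGCCG, CAGCCTATAG, CAGCCTCGTG, CAGCCTG): 34 nodes
Sum: 34

34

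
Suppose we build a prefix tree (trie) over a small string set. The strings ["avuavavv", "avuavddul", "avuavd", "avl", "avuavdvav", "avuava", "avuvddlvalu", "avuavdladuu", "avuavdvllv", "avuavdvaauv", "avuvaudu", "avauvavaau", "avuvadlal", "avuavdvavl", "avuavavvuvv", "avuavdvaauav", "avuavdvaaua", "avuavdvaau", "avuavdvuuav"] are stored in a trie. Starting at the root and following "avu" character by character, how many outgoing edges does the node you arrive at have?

The children of the "avu" node are the distinct next characters among strings starting with "avu".
Characters that immediately follow "avu" among the stored strings: {a, v}.
That node has 2 child edges.

2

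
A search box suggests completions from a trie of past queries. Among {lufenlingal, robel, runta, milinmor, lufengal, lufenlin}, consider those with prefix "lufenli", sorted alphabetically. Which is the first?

lufenlin

Words with prefix "lufenli", in lexicographic order: "lufenlin", "lufenlingal"
The 1st is lufenlin.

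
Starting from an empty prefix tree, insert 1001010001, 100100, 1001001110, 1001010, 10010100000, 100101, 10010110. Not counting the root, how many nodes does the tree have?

19

Count nodes per top-level branch (shared prefixes stored once):
  '1'-branch (100100, 1001001110, 100101, 1001010, 10010100000, 1001010001, 10010110): 19 nodes
Sum: 19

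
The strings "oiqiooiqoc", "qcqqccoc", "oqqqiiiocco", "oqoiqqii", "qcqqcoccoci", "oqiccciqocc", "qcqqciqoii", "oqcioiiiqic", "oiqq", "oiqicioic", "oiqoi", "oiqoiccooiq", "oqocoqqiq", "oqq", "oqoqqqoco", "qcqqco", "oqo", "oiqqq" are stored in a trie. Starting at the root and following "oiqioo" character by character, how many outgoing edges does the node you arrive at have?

The children of the "oiqioo" node are the distinct next characters among strings starting with "oiqioo".
Characters that immediately follow "oiqioo" among the stored strings: {i}.
That node has 1 child edge.

1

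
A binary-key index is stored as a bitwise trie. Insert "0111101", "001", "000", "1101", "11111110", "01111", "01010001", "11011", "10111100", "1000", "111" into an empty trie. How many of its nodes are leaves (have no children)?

8

A leaf is a node with no children — equivalently, the end of a word that is not a proper prefix of any other stored word.
Those words: "000", "001", "01010001", "0111101", "1000", "10111100", "11011", "11111110"
Leaf count: 8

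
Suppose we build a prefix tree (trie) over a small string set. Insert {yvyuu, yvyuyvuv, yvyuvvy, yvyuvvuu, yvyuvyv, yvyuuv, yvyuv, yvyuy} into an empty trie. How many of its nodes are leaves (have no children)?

5

Leaves are exactly the stored words that no other stored word extends.
Those words: "yvyuuv", "yvyuvvuu", "yvyuvvy", "yvyuvyv", "yvyuyvuv"
Leaf count: 5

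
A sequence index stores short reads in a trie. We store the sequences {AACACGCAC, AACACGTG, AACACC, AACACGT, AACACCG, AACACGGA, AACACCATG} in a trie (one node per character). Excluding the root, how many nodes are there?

18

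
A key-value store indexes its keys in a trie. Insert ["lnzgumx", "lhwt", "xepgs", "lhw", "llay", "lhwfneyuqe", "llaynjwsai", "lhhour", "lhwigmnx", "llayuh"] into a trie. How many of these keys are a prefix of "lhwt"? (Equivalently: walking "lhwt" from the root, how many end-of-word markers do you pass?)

2

Check each prefix of "lhwt" against the stored set — each match is an end-marker on the path.
Prefixes of the query that are stored words: "lhw", "lhwt"
Count: 2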